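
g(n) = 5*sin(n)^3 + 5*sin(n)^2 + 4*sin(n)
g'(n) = 15*sin(n)^2*cos(n) + 10*sin(n)*cos(n) + 4*cos(n)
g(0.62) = 4.99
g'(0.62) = 12.11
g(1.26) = 12.66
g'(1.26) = 8.29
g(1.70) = 13.76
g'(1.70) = -3.69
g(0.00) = 0.00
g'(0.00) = 4.00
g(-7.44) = -3.31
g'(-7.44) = 2.98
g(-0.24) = -0.74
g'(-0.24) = 2.40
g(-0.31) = -0.90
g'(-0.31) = 2.23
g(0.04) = 0.17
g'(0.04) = 4.42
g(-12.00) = 4.36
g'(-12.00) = 11.55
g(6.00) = -0.84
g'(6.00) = 2.28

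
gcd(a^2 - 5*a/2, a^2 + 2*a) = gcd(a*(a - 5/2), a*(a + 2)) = a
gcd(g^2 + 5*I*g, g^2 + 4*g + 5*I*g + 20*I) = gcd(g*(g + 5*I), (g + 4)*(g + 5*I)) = g + 5*I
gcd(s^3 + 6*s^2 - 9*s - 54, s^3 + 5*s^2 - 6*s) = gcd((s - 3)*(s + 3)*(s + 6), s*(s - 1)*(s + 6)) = s + 6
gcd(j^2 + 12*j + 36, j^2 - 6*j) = 1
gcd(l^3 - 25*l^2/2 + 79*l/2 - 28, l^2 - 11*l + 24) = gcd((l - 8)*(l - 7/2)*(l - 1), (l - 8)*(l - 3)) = l - 8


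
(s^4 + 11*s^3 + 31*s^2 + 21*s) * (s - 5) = s^5 + 6*s^4 - 24*s^3 - 134*s^2 - 105*s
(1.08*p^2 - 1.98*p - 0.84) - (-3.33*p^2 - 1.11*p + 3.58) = 4.41*p^2 - 0.87*p - 4.42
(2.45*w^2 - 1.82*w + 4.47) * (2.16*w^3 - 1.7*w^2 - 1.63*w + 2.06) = 5.292*w^5 - 8.0962*w^4 + 8.7557*w^3 + 0.414600000000001*w^2 - 11.0353*w + 9.2082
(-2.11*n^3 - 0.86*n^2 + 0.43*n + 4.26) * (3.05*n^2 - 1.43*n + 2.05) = -6.4355*n^5 + 0.3943*n^4 - 1.7842*n^3 + 10.6151*n^2 - 5.2103*n + 8.733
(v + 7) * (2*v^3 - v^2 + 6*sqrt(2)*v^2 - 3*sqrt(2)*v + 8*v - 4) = 2*v^4 + 6*sqrt(2)*v^3 + 13*v^3 + v^2 + 39*sqrt(2)*v^2 - 21*sqrt(2)*v + 52*v - 28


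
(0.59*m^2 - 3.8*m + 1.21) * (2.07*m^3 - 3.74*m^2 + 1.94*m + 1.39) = 1.2213*m^5 - 10.0726*m^4 + 17.8613*m^3 - 11.0773*m^2 - 2.9346*m + 1.6819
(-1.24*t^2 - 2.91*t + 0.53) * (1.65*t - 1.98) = -2.046*t^3 - 2.3463*t^2 + 6.6363*t - 1.0494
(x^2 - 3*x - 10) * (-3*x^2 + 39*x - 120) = -3*x^4 + 48*x^3 - 207*x^2 - 30*x + 1200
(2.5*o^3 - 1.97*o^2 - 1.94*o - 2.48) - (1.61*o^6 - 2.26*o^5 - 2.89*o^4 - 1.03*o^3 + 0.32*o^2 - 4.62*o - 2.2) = -1.61*o^6 + 2.26*o^5 + 2.89*o^4 + 3.53*o^3 - 2.29*o^2 + 2.68*o - 0.28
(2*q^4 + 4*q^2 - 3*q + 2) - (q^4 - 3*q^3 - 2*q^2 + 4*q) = q^4 + 3*q^3 + 6*q^2 - 7*q + 2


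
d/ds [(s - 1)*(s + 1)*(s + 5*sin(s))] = 5*s^2*cos(s) + 3*s^2 + 10*s*sin(s) - 5*cos(s) - 1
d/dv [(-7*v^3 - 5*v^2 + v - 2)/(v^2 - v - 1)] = (-7*v^4 + 14*v^3 + 25*v^2 + 14*v - 3)/(v^4 - 2*v^3 - v^2 + 2*v + 1)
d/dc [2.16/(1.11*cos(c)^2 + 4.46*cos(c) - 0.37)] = (4.7952*cos(c) + 9.6336)*sin(c)/(1.11*cos(c)^2 + 4.46*cos(c) - 0.37)^2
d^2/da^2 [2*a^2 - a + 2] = 4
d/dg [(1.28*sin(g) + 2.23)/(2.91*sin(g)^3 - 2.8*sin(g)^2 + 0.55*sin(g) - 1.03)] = (-7.4496*sin(g)^3 - 15.8839*sin(g)^2 + 12.488*sin(g) - 2.5449)*cos(g)/(8.4681*sin(g)^6 - 16.296*sin(g)^5 + 11.041*sin(g)^4 - 9.0746*sin(g)^3 + 6.0705*sin(g)^2 - 1.133*sin(g) + 1.0609)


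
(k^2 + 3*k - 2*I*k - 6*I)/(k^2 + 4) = (k + 3)/(k + 2*I)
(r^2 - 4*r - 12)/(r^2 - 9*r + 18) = (r + 2)/(r - 3)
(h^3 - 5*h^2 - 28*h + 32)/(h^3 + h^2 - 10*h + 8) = (h - 8)/(h - 2)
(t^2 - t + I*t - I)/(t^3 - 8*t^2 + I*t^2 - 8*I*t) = (t - 1)/(t*(t - 8))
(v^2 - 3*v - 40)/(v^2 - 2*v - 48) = (v + 5)/(v + 6)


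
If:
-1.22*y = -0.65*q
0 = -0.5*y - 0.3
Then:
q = -1.13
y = -0.60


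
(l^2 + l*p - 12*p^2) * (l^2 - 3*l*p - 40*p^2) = l^4 - 2*l^3*p - 55*l^2*p^2 - 4*l*p^3 + 480*p^4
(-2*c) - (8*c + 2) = -10*c - 2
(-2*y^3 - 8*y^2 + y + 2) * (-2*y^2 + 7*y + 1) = 4*y^5 + 2*y^4 - 60*y^3 - 5*y^2 + 15*y + 2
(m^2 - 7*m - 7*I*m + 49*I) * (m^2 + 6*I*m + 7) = m^4 - 7*m^3 - I*m^3 + 49*m^2 + 7*I*m^2 - 343*m - 49*I*m + 343*I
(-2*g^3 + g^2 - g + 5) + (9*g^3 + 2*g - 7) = 7*g^3 + g^2 + g - 2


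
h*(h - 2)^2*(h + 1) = h^4 - 3*h^3 + 4*h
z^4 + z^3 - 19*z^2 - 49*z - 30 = (z - 5)*(z + 1)*(z + 2)*(z + 3)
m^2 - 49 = (m - 7)*(m + 7)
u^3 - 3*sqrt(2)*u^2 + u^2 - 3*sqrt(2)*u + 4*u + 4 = (u + 1)*(u - 2*sqrt(2))*(u - sqrt(2))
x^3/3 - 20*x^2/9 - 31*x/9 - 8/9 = (x/3 + 1/3)*(x - 8)*(x + 1/3)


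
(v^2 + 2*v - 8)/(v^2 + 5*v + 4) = (v - 2)/(v + 1)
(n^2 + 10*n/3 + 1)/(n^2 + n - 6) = (n + 1/3)/(n - 2)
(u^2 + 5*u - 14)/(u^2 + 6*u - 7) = (u - 2)/(u - 1)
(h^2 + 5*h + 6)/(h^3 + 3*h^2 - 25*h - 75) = (h + 2)/(h^2 - 25)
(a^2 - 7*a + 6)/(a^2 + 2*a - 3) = (a - 6)/(a + 3)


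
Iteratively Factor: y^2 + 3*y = (y)*(y + 3)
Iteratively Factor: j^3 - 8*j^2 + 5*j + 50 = (j - 5)*(j^2 - 3*j - 10) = (j - 5)*(j + 2)*(j - 5)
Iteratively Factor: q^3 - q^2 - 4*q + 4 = (q - 2)*(q^2 + q - 2) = (q - 2)*(q - 1)*(q + 2)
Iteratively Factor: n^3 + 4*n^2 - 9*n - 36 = (n + 3)*(n^2 + n - 12) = (n - 3)*(n + 3)*(n + 4)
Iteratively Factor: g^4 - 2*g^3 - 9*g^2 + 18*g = (g + 3)*(g^3 - 5*g^2 + 6*g) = (g - 3)*(g + 3)*(g^2 - 2*g) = g*(g - 3)*(g + 3)*(g - 2)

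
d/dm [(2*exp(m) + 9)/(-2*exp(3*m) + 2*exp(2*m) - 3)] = 2*((2*exp(m) + 9)*(3*exp(m) - 2)*exp(m) - 2*exp(3*m) + 2*exp(2*m) - 3)*exp(m)/(2*exp(3*m) - 2*exp(2*m) + 3)^2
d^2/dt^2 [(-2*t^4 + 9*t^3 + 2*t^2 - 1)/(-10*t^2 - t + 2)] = 2*(200*t^6 + 60*t^5 - 114*t^4 - 201*t^3 + 282*t^2 - 78*t + 13)/(1000*t^6 + 300*t^5 - 570*t^4 - 119*t^3 + 114*t^2 + 12*t - 8)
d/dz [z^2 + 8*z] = 2*z + 8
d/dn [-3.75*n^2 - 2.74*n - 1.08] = -7.5*n - 2.74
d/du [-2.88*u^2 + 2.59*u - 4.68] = 2.59 - 5.76*u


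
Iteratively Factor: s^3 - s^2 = (s - 1)*(s^2) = s*(s - 1)*(s)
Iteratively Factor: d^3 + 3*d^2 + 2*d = (d)*(d^2 + 3*d + 2) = d*(d + 2)*(d + 1)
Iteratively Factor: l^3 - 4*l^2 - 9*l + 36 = (l + 3)*(l^2 - 7*l + 12) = (l - 4)*(l + 3)*(l - 3)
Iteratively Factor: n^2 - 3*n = (n)*(n - 3)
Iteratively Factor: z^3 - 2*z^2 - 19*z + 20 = (z - 1)*(z^2 - z - 20) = (z - 5)*(z - 1)*(z + 4)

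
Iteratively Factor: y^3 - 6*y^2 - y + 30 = (y - 5)*(y^2 - y - 6) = (y - 5)*(y + 2)*(y - 3)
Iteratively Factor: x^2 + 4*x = (x + 4)*(x)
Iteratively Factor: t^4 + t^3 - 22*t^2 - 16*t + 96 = (t + 3)*(t^3 - 2*t^2 - 16*t + 32) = (t - 4)*(t + 3)*(t^2 + 2*t - 8) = (t - 4)*(t + 3)*(t + 4)*(t - 2)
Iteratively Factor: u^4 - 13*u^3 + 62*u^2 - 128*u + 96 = (u - 3)*(u^3 - 10*u^2 + 32*u - 32) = (u - 3)*(u - 2)*(u^2 - 8*u + 16) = (u - 4)*(u - 3)*(u - 2)*(u - 4)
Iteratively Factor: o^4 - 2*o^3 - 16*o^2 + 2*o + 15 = (o + 3)*(o^3 - 5*o^2 - o + 5) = (o - 5)*(o + 3)*(o^2 - 1) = (o - 5)*(o + 1)*(o + 3)*(o - 1)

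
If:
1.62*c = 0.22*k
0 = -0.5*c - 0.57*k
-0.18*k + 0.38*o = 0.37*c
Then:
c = 0.00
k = 0.00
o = 0.00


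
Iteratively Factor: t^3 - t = (t)*(t^2 - 1) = t*(t + 1)*(t - 1)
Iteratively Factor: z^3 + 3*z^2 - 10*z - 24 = (z + 2)*(z^2 + z - 12) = (z - 3)*(z + 2)*(z + 4)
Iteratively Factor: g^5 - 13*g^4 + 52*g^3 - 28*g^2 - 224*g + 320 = (g - 4)*(g^4 - 9*g^3 + 16*g^2 + 36*g - 80) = (g - 5)*(g - 4)*(g^3 - 4*g^2 - 4*g + 16) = (g - 5)*(g - 4)*(g + 2)*(g^2 - 6*g + 8) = (g - 5)*(g - 4)^2*(g + 2)*(g - 2)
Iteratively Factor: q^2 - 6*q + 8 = (q - 4)*(q - 2)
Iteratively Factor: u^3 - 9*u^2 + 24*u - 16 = (u - 4)*(u^2 - 5*u + 4) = (u - 4)^2*(u - 1)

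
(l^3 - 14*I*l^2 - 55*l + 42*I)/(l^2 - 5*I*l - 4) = (l^2 - 13*I*l - 42)/(l - 4*I)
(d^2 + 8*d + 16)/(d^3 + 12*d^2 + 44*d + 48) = (d + 4)/(d^2 + 8*d + 12)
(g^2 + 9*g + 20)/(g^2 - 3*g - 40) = (g + 4)/(g - 8)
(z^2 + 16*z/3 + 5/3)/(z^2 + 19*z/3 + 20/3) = (3*z + 1)/(3*z + 4)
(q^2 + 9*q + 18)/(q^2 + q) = (q^2 + 9*q + 18)/(q*(q + 1))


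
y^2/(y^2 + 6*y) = y/(y + 6)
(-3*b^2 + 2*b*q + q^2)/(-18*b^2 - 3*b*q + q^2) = (-b + q)/(-6*b + q)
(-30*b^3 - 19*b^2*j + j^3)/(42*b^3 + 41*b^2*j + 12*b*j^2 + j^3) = (-5*b + j)/(7*b + j)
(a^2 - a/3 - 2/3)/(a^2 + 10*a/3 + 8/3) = (3*a^2 - a - 2)/(3*a^2 + 10*a + 8)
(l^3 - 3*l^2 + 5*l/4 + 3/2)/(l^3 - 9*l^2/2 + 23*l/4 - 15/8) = 2*(2*l^2 - 3*l - 2)/(4*l^2 - 12*l + 5)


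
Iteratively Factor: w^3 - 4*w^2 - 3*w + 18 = (w - 3)*(w^2 - w - 6) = (w - 3)^2*(w + 2)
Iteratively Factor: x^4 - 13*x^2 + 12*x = (x - 3)*(x^3 + 3*x^2 - 4*x) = (x - 3)*(x + 4)*(x^2 - x) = (x - 3)*(x - 1)*(x + 4)*(x)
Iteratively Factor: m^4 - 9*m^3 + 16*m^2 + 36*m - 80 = (m - 5)*(m^3 - 4*m^2 - 4*m + 16) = (m - 5)*(m - 2)*(m^2 - 2*m - 8) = (m - 5)*(m - 4)*(m - 2)*(m + 2)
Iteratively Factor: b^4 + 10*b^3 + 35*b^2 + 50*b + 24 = (b + 2)*(b^3 + 8*b^2 + 19*b + 12) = (b + 1)*(b + 2)*(b^2 + 7*b + 12) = (b + 1)*(b + 2)*(b + 3)*(b + 4)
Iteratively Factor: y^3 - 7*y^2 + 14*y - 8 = (y - 4)*(y^2 - 3*y + 2) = (y - 4)*(y - 1)*(y - 2)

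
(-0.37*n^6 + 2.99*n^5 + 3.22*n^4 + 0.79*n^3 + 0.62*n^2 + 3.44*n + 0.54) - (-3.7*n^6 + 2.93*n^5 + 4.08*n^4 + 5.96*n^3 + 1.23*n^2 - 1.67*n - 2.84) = 3.33*n^6 + 0.0600000000000001*n^5 - 0.86*n^4 - 5.17*n^3 - 0.61*n^2 + 5.11*n + 3.38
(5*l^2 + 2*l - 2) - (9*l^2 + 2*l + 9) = -4*l^2 - 11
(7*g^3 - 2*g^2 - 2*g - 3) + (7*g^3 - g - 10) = 14*g^3 - 2*g^2 - 3*g - 13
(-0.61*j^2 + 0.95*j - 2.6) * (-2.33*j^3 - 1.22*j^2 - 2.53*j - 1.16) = 1.4213*j^5 - 1.4693*j^4 + 6.4423*j^3 + 1.4761*j^2 + 5.476*j + 3.016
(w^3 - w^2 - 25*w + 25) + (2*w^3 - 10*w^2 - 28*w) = 3*w^3 - 11*w^2 - 53*w + 25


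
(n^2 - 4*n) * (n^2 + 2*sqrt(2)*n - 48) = n^4 - 4*n^3 + 2*sqrt(2)*n^3 - 48*n^2 - 8*sqrt(2)*n^2 + 192*n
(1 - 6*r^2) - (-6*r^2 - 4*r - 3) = 4*r + 4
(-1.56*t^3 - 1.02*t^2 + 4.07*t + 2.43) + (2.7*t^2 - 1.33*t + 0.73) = -1.56*t^3 + 1.68*t^2 + 2.74*t + 3.16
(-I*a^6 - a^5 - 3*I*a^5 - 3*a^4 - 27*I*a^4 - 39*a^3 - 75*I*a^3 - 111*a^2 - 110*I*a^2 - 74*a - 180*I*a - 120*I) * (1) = -I*a^6 - a^5 - 3*I*a^5 - 3*a^4 - 27*I*a^4 - 39*a^3 - 75*I*a^3 - 111*a^2 - 110*I*a^2 - 74*a - 180*I*a - 120*I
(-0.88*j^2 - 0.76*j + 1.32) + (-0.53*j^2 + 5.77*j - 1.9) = -1.41*j^2 + 5.01*j - 0.58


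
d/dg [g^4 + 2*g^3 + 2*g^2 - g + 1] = 4*g^3 + 6*g^2 + 4*g - 1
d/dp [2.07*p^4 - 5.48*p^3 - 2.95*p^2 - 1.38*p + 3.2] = 8.28*p^3 - 16.44*p^2 - 5.9*p - 1.38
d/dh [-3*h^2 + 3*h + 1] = 3 - 6*h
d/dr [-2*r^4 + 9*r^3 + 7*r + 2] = -8*r^3 + 27*r^2 + 7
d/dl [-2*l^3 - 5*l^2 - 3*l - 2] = -6*l^2 - 10*l - 3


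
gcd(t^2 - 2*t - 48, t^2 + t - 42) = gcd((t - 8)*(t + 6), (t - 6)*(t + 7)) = 1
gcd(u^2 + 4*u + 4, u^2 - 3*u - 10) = u + 2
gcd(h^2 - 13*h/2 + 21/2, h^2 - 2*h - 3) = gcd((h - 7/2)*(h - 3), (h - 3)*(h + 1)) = h - 3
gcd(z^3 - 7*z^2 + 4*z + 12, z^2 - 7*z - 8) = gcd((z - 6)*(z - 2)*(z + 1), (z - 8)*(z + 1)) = z + 1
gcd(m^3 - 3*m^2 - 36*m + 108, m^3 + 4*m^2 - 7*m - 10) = 1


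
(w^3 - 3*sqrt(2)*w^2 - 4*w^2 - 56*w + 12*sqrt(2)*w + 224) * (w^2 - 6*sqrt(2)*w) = w^5 - 9*sqrt(2)*w^4 - 4*w^4 - 20*w^3 + 36*sqrt(2)*w^3 + 80*w^2 + 336*sqrt(2)*w^2 - 1344*sqrt(2)*w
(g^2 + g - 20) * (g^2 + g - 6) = g^4 + 2*g^3 - 25*g^2 - 26*g + 120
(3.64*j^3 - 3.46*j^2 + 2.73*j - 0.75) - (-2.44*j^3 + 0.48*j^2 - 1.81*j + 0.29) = 6.08*j^3 - 3.94*j^2 + 4.54*j - 1.04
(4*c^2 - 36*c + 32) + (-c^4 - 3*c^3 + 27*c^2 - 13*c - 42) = -c^4 - 3*c^3 + 31*c^2 - 49*c - 10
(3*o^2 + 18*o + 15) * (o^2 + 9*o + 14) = 3*o^4 + 45*o^3 + 219*o^2 + 387*o + 210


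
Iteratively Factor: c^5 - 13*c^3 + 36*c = (c + 2)*(c^4 - 2*c^3 - 9*c^2 + 18*c) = c*(c + 2)*(c^3 - 2*c^2 - 9*c + 18) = c*(c + 2)*(c + 3)*(c^2 - 5*c + 6) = c*(c - 3)*(c + 2)*(c + 3)*(c - 2)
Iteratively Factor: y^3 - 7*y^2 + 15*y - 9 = (y - 1)*(y^2 - 6*y + 9) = (y - 3)*(y - 1)*(y - 3)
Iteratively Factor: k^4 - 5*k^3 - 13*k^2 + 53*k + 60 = (k + 3)*(k^3 - 8*k^2 + 11*k + 20) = (k - 4)*(k + 3)*(k^2 - 4*k - 5) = (k - 4)*(k + 1)*(k + 3)*(k - 5)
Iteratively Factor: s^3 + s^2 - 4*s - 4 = (s + 2)*(s^2 - s - 2) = (s - 2)*(s + 2)*(s + 1)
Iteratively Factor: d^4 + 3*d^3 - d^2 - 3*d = (d + 1)*(d^3 + 2*d^2 - 3*d) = (d - 1)*(d + 1)*(d^2 + 3*d) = (d - 1)*(d + 1)*(d + 3)*(d)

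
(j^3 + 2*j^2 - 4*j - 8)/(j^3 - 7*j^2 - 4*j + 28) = (j + 2)/(j - 7)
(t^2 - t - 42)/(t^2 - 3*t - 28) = (t + 6)/(t + 4)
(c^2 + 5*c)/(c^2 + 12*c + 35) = c/(c + 7)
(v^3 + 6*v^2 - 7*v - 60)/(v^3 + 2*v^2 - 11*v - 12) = (v + 5)/(v + 1)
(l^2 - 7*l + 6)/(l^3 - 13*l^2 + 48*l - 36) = 1/(l - 6)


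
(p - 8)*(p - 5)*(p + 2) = p^3 - 11*p^2 + 14*p + 80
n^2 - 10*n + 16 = (n - 8)*(n - 2)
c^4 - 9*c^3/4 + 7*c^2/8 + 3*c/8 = c*(c - 3/2)*(c - 1)*(c + 1/4)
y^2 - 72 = (y - 6*sqrt(2))*(y + 6*sqrt(2))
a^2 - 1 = (a - 1)*(a + 1)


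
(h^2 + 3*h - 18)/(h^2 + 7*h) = (h^2 + 3*h - 18)/(h*(h + 7))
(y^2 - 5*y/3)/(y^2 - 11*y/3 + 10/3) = y/(y - 2)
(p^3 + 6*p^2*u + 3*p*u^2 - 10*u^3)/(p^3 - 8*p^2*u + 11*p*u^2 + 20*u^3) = (p^3 + 6*p^2*u + 3*p*u^2 - 10*u^3)/(p^3 - 8*p^2*u + 11*p*u^2 + 20*u^3)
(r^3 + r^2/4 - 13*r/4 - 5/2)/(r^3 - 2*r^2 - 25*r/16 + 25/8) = 4*(r + 1)/(4*r - 5)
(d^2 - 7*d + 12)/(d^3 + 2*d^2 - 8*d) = (d^2 - 7*d + 12)/(d*(d^2 + 2*d - 8))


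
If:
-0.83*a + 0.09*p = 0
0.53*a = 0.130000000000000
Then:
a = 0.25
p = 2.26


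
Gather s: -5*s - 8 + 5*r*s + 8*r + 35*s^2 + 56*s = 8*r + 35*s^2 + s*(5*r + 51) - 8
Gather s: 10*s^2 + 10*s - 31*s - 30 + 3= 10*s^2 - 21*s - 27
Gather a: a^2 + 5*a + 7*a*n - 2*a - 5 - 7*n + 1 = a^2 + a*(7*n + 3) - 7*n - 4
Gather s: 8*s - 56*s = -48*s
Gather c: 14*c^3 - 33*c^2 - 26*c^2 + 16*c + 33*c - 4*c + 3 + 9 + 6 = 14*c^3 - 59*c^2 + 45*c + 18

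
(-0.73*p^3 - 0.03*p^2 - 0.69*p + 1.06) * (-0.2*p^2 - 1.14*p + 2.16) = 0.146*p^5 + 0.8382*p^4 - 1.4046*p^3 + 0.5098*p^2 - 2.6988*p + 2.2896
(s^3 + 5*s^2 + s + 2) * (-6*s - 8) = -6*s^4 - 38*s^3 - 46*s^2 - 20*s - 16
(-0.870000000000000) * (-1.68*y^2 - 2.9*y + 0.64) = 1.4616*y^2 + 2.523*y - 0.5568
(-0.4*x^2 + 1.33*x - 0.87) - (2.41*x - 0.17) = -0.4*x^2 - 1.08*x - 0.7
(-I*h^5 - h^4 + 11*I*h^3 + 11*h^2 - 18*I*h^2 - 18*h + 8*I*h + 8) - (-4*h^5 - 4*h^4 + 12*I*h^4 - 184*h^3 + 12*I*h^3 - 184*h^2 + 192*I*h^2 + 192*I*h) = 4*h^5 - I*h^5 + 3*h^4 - 12*I*h^4 + 184*h^3 - I*h^3 + 195*h^2 - 210*I*h^2 - 18*h - 184*I*h + 8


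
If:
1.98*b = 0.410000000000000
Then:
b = 0.21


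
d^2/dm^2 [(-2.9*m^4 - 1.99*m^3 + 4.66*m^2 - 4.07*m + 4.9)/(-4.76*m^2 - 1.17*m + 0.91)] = (131.41408*m^6 + 96.9040800000001*m^5 - 51.5509799999999*m^4 + 209.623718*m^3 - 771.139614*m^2 - 48.069294*m - 54.916134)/(107.850176*m^6 + 79.528176*m^5 - 42.307356*m^4 - 28.806219*m^3 + 8.088171*m^2 + 2.906631*m - 0.753571)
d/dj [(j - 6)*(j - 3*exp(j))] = j - (j - 6)*(3*exp(j) - 1) - 3*exp(j)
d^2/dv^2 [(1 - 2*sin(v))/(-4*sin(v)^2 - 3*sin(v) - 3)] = (-32*sin(v)^5 + 88*sin(v)^4 + 244*sin(v)^3 - 117*sin(v)^2 - 243*sin(v) - 30)/(4*sin(v)^2 + 3*sin(v) + 3)^3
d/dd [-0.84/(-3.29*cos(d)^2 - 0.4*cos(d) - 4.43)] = (5.5272*cos(d) + 0.336)*sin(d)/(3.29*cos(d)^2 + 0.4*cos(d) + 4.43)^2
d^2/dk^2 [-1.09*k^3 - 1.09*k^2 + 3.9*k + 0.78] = -6.54*k - 2.18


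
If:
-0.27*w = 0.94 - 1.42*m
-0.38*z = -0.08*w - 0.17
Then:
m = 0.903169014084507*z + 0.257922535211268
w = 4.75*z - 2.125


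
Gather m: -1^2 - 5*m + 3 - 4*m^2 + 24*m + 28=-4*m^2 + 19*m + 30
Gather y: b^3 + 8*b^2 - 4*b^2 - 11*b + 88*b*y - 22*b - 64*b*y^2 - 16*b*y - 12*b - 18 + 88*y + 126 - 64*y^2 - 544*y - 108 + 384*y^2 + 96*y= b^3 + 4*b^2 - 45*b + y^2*(320 - 64*b) + y*(72*b - 360)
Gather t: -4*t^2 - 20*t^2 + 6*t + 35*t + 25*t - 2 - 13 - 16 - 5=-24*t^2 + 66*t - 36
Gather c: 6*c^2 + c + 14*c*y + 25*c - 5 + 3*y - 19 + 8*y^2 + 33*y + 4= 6*c^2 + c*(14*y + 26) + 8*y^2 + 36*y - 20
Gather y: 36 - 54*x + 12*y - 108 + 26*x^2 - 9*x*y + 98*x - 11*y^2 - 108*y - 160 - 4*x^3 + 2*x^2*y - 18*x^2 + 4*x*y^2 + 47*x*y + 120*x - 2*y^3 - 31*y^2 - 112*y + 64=-4*x^3 + 8*x^2 + 164*x - 2*y^3 + y^2*(4*x - 42) + y*(2*x^2 + 38*x - 208) - 168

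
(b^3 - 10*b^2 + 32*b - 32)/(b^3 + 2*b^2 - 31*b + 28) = (b^2 - 6*b + 8)/(b^2 + 6*b - 7)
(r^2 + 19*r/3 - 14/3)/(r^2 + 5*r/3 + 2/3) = (3*r^2 + 19*r - 14)/(3*r^2 + 5*r + 2)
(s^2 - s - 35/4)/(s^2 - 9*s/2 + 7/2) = (s + 5/2)/(s - 1)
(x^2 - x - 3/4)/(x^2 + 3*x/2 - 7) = (4*x^2 - 4*x - 3)/(2*(2*x^2 + 3*x - 14))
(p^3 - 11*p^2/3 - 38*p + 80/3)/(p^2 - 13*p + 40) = (3*p^2 + 13*p - 10)/(3*(p - 5))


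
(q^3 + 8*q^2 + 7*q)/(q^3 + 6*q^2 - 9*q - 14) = q/(q - 2)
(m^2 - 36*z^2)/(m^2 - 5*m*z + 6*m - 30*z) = (m^2 - 36*z^2)/(m^2 - 5*m*z + 6*m - 30*z)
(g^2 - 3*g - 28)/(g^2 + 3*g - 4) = (g - 7)/(g - 1)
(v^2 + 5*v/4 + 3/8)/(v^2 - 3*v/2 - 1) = (v + 3/4)/(v - 2)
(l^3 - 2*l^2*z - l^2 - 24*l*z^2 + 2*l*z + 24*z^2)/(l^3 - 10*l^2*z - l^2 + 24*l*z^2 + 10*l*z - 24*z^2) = (-l - 4*z)/(-l + 4*z)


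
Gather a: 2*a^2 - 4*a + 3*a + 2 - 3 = 2*a^2 - a - 1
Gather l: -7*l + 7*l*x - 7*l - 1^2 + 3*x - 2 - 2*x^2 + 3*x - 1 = l*(7*x - 14) - 2*x^2 + 6*x - 4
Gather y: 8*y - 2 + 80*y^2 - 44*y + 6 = 80*y^2 - 36*y + 4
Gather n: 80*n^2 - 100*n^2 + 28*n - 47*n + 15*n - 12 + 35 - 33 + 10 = -20*n^2 - 4*n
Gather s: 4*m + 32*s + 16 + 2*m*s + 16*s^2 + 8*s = 4*m + 16*s^2 + s*(2*m + 40) + 16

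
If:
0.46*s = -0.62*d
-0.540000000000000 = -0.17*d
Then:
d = 3.18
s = -4.28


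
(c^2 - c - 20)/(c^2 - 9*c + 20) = (c + 4)/(c - 4)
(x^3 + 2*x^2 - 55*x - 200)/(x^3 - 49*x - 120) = (x + 5)/(x + 3)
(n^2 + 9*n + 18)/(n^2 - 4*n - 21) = (n + 6)/(n - 7)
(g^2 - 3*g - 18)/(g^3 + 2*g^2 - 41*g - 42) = (g + 3)/(g^2 + 8*g + 7)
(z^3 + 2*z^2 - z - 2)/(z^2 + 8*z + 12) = (z^2 - 1)/(z + 6)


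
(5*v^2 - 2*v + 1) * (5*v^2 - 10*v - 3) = 25*v^4 - 60*v^3 + 10*v^2 - 4*v - 3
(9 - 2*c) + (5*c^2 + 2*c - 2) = 5*c^2 + 7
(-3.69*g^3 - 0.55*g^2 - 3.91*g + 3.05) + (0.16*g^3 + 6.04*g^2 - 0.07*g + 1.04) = -3.53*g^3 + 5.49*g^2 - 3.98*g + 4.09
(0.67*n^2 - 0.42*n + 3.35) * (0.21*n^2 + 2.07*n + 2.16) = 0.1407*n^4 + 1.2987*n^3 + 1.2813*n^2 + 6.0273*n + 7.236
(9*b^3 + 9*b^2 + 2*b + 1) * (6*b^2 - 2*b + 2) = 54*b^5 + 36*b^4 + 12*b^3 + 20*b^2 + 2*b + 2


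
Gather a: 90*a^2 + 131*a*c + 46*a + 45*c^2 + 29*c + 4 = 90*a^2 + a*(131*c + 46) + 45*c^2 + 29*c + 4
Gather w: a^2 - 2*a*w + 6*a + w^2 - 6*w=a^2 + 6*a + w^2 + w*(-2*a - 6)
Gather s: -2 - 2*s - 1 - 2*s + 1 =-4*s - 2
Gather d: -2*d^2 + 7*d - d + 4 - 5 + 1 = -2*d^2 + 6*d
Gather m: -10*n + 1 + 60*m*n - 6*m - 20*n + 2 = m*(60*n - 6) - 30*n + 3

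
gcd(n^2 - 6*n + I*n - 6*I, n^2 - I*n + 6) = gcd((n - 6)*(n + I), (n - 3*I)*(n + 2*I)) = 1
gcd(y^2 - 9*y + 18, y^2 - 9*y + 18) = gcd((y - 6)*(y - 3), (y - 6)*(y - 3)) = y^2 - 9*y + 18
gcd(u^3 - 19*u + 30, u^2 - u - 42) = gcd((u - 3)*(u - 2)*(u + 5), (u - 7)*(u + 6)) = 1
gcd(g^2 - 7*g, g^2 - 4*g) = g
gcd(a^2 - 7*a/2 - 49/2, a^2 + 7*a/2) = a + 7/2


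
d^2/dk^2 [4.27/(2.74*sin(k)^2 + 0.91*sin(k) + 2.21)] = (-128.229808*sin(k)^4 - 31.940454*sin(k)^3 + 292.234957*sin(k)^2 + 72.468305*sin(k) - 44.641142)/(2.74*sin(k)^2 + 0.91*sin(k) + 2.21)^3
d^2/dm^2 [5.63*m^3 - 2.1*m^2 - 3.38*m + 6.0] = 33.78*m - 4.2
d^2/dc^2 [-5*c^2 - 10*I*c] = -10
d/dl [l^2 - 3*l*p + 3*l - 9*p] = 2*l - 3*p + 3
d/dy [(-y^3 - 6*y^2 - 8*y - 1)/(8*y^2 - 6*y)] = (-4*y^4 + 6*y^3 + 50*y^2 + 8*y - 3)/(2*y^2*(16*y^2 - 24*y + 9))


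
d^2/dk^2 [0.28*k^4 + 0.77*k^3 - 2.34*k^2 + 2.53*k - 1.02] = 3.36*k^2 + 4.62*k - 4.68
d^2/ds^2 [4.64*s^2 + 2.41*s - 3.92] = 9.28000000000000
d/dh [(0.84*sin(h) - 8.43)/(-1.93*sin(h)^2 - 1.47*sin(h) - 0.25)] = (1.6212*sin(h)^2 - 32.5398*sin(h) - 12.6021)*cos(h)/(3.7249*sin(h)^4 + 5.6742*sin(h)^3 + 3.1259*sin(h)^2 + 0.735*sin(h) + 0.0625)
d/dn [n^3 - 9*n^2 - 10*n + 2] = 3*n^2 - 18*n - 10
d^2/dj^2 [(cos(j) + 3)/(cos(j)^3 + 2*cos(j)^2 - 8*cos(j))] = (2*(cos(j) + 3)*(3*cos(j)^2 + 4*cos(j) - 8)^2*sin(j)^2 - (cos(j)^2 + 2*cos(j) - 8)^2*cos(j)^3 + (cos(j)^2 + 2*cos(j) - 8)*(12*(1 - cos(2*j))^2 - 174*cos(j) + 36*cos(2*j) + 86*cos(3*j) + 9*cos(4*j) + 11)*cos(j)/8)/((cos(j)^2 + 2*cos(j) - 8)^3*cos(j)^3)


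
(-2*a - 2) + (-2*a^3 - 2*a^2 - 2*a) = -2*a^3 - 2*a^2 - 4*a - 2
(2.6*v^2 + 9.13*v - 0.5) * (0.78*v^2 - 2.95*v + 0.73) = 2.028*v^4 - 0.5486*v^3 - 25.4255*v^2 + 8.1399*v - 0.365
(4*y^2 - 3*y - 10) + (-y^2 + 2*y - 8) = 3*y^2 - y - 18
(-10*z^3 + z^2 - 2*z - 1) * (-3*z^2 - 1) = 30*z^5 - 3*z^4 + 16*z^3 + 2*z^2 + 2*z + 1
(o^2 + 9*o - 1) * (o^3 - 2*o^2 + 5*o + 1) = o^5 + 7*o^4 - 14*o^3 + 48*o^2 + 4*o - 1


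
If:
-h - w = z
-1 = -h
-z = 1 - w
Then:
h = 1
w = 0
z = -1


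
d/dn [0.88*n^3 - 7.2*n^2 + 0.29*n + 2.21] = 2.64*n^2 - 14.4*n + 0.29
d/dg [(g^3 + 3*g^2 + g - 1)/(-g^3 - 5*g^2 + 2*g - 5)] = (-2*g^4 + 6*g^3 - 7*g^2 - 40*g - 3)/(g^6 + 10*g^5 + 21*g^4 - 10*g^3 + 54*g^2 - 20*g + 25)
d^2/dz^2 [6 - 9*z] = 0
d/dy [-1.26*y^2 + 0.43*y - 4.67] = 0.43 - 2.52*y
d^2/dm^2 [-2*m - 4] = 0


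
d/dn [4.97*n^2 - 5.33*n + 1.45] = 9.94*n - 5.33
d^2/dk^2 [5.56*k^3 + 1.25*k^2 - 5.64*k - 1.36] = 33.36*k + 2.5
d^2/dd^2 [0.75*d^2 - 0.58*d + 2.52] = 1.50000000000000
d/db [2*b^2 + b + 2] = 4*b + 1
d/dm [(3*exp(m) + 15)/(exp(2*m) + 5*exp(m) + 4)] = 3*(-(exp(m) + 5)*(2*exp(m) + 5) + exp(2*m) + 5*exp(m) + 4)*exp(m)/(exp(2*m) + 5*exp(m) + 4)^2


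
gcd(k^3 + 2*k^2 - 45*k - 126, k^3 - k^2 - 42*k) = k^2 - k - 42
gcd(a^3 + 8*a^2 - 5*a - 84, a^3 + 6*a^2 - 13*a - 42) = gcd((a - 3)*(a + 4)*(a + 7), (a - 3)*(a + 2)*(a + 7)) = a^2 + 4*a - 21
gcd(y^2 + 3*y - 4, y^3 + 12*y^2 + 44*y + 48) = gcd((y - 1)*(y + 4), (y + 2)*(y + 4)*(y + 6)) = y + 4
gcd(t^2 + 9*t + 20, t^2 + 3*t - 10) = t + 5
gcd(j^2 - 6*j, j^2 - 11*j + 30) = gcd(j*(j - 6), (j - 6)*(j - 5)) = j - 6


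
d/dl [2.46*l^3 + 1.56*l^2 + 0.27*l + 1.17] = 7.38*l^2 + 3.12*l + 0.27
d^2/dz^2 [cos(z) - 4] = -cos(z)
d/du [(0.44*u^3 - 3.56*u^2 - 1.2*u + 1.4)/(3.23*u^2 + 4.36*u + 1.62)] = (1.4212*u^4 + 3.8368*u^3 - 9.5072*u^2 - 20.5784*u - 8.048)/(10.4329*u^4 + 28.1656*u^3 + 29.4748*u^2 + 14.1264*u + 2.6244)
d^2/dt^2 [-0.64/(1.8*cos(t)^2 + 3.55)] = (8.2944*sin(t)^4 + 12.2112*sin(t)^2 - 12.3264)/(1.8*cos(t)^2 + 3.55)^3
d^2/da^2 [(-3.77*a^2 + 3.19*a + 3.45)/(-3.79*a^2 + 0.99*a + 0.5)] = (1.13686837721616e-13*a^4 - 63.3521239999999*a^3 - 254.47197*a^2 + 41.39817*a - 14.79509)/(54.439939*a^6 - 42.661377*a^5 - 10.402413*a^4 + 10.286001*a^3 + 1.37235*a^2 - 0.7425*a - 0.125)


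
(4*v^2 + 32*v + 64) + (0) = 4*v^2 + 32*v + 64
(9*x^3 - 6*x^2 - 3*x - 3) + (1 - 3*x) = 9*x^3 - 6*x^2 - 6*x - 2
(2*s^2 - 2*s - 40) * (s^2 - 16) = 2*s^4 - 2*s^3 - 72*s^2 + 32*s + 640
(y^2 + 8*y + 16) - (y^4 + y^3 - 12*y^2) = -y^4 - y^3 + 13*y^2 + 8*y + 16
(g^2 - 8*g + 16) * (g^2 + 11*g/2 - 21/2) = g^4 - 5*g^3/2 - 77*g^2/2 + 172*g - 168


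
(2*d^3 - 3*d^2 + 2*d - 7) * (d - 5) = 2*d^4 - 13*d^3 + 17*d^2 - 17*d + 35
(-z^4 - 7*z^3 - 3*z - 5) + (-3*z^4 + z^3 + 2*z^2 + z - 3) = -4*z^4 - 6*z^3 + 2*z^2 - 2*z - 8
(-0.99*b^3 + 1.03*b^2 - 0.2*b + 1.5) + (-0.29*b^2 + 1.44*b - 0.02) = -0.99*b^3 + 0.74*b^2 + 1.24*b + 1.48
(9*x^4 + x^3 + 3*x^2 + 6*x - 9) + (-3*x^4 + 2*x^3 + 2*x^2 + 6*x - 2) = 6*x^4 + 3*x^3 + 5*x^2 + 12*x - 11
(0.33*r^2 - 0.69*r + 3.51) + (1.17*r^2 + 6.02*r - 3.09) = 1.5*r^2 + 5.33*r + 0.42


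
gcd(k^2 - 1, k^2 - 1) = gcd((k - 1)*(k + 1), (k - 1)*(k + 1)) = k^2 - 1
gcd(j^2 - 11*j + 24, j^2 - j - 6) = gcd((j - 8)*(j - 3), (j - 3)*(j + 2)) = j - 3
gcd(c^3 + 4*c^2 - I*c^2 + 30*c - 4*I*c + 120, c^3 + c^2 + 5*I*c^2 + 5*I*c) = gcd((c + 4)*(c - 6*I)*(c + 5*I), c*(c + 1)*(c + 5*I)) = c + 5*I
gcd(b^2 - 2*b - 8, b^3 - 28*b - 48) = b + 2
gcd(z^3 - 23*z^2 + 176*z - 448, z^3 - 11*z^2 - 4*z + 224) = z^2 - 15*z + 56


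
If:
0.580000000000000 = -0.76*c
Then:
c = -0.76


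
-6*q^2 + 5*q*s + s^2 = (-q + s)*(6*q + s)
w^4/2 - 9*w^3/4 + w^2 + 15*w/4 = w*(w/2 + 1/2)*(w - 3)*(w - 5/2)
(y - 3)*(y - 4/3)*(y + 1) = y^3 - 10*y^2/3 - y/3 + 4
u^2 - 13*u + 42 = (u - 7)*(u - 6)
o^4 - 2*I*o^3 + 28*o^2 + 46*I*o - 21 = (o - 7*I)*(o + I)^2*(o + 3*I)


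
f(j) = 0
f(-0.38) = 0.00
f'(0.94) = 0.00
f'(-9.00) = 0.00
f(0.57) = 0.00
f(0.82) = 0.00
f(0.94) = 0.00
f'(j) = 0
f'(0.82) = 0.00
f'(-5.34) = 0.00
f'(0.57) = 0.00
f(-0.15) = 0.00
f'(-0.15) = 0.00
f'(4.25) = 0.00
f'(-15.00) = 0.00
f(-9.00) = 0.00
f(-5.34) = 0.00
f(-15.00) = 0.00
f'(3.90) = 0.00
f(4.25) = 0.00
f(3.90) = 0.00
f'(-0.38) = 0.00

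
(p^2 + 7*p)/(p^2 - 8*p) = (p + 7)/(p - 8)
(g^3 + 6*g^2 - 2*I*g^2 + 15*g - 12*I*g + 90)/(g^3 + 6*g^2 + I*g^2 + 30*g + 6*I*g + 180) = (g + 3*I)/(g + 6*I)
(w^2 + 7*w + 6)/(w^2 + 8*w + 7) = (w + 6)/(w + 7)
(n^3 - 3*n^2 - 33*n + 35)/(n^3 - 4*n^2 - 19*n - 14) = (n^2 + 4*n - 5)/(n^2 + 3*n + 2)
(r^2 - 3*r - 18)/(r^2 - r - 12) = (r - 6)/(r - 4)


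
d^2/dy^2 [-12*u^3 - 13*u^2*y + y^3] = 6*y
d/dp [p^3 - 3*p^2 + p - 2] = 3*p^2 - 6*p + 1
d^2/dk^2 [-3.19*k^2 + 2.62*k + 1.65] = -6.38000000000000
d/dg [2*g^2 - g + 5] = 4*g - 1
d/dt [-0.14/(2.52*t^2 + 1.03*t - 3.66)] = (0.7056*t + 0.1442)/(2.52*t^2 + 1.03*t - 3.66)^2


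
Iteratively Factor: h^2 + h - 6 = (h + 3)*(h - 2)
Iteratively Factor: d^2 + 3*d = (d)*(d + 3)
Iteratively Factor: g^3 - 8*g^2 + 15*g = (g - 5)*(g^2 - 3*g) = g*(g - 5)*(g - 3)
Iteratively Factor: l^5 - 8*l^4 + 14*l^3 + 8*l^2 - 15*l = (l + 1)*(l^4 - 9*l^3 + 23*l^2 - 15*l) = (l - 3)*(l + 1)*(l^3 - 6*l^2 + 5*l) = (l - 3)*(l - 1)*(l + 1)*(l^2 - 5*l) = l*(l - 3)*(l - 1)*(l + 1)*(l - 5)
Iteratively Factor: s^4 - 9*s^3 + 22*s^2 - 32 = (s - 4)*(s^3 - 5*s^2 + 2*s + 8) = (s - 4)^2*(s^2 - s - 2) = (s - 4)^2*(s - 2)*(s + 1)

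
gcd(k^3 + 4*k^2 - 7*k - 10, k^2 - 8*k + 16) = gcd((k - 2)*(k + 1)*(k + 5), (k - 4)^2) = 1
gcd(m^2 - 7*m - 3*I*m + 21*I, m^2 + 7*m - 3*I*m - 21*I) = m - 3*I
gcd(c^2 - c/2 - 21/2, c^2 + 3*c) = c + 3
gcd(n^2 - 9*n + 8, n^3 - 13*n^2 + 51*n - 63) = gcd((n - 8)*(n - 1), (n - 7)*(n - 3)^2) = 1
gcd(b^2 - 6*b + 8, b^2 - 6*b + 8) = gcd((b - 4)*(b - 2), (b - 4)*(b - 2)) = b^2 - 6*b + 8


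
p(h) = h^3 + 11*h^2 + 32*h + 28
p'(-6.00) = 8.00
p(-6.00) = 16.00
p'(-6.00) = 8.00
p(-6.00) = 16.00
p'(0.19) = 36.29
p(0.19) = 34.48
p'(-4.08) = -7.82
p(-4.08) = 12.63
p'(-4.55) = -5.99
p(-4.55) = 15.93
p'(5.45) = 241.01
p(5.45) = 691.01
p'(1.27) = 64.78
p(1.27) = 88.43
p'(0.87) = 53.41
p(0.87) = 64.82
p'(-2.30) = -2.73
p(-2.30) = 0.42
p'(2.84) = 118.68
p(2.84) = 230.51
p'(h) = 3*h^2 + 22*h + 32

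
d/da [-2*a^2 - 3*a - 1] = -4*a - 3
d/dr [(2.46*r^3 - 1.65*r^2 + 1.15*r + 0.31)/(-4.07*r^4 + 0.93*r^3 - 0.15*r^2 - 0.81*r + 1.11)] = (10.0122*r^6 - 13.431*r^5 + 15.207*r^4 - 1.0774*r^3 + 8.8359*r^2 - 3.57*r + 1.5276)/(16.5649*r^8 - 7.5702*r^7 + 2.0859*r^6 + 6.3144*r^5 - 10.5195*r^4 + 2.3076*r^3 + 0.3231*r^2 - 1.7982*r + 1.2321)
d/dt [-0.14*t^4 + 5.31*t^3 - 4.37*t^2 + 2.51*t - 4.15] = -0.56*t^3 + 15.93*t^2 - 8.74*t + 2.51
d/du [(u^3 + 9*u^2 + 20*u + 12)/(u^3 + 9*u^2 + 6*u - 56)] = 2*(-14*u^3 - 165*u^2 - 612*u - 596)/(u^6 + 18*u^5 + 93*u^4 - 4*u^3 - 972*u^2 - 672*u + 3136)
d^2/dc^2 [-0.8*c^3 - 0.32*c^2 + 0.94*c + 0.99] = -4.8*c - 0.64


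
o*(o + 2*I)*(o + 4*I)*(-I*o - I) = -I*o^4 + 6*o^3 - I*o^3 + 6*o^2 + 8*I*o^2 + 8*I*o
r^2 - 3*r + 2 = (r - 2)*(r - 1)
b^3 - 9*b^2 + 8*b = b*(b - 8)*(b - 1)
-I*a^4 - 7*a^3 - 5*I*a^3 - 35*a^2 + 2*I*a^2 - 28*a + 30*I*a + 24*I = (a + 4)*(a - 6*I)*(a - I)*(-I*a - I)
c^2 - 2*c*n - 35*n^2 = (c - 7*n)*(c + 5*n)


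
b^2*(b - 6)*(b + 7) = b^4 + b^3 - 42*b^2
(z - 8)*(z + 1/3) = z^2 - 23*z/3 - 8/3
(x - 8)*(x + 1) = x^2 - 7*x - 8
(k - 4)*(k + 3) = k^2 - k - 12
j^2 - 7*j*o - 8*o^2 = (j - 8*o)*(j + o)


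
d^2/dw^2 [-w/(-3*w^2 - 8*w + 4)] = 2*(4*w*(3*w + 4)^2 - (9*w + 8)*(3*w^2 + 8*w - 4))/(3*w^2 + 8*w - 4)^3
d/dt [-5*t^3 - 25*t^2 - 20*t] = -15*t^2 - 50*t - 20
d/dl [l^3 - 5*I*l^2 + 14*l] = 3*l^2 - 10*I*l + 14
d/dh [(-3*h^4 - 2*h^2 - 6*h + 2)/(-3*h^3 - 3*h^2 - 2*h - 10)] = (9*h^6 + 18*h^5 + 12*h^4 + 84*h^3 + 4*h^2 + 52*h + 64)/(9*h^6 + 18*h^5 + 21*h^4 + 72*h^3 + 64*h^2 + 40*h + 100)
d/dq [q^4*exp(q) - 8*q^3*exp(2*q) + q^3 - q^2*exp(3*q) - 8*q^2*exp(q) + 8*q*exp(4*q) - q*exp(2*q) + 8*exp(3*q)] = q^4*exp(q) - 16*q^3*exp(2*q) + 4*q^3*exp(q) - 3*q^2*exp(3*q) - 24*q^2*exp(2*q) - 8*q^2*exp(q) + 3*q^2 + 32*q*exp(4*q) - 2*q*exp(3*q) - 2*q*exp(2*q) - 16*q*exp(q) + 8*exp(4*q) + 24*exp(3*q) - exp(2*q)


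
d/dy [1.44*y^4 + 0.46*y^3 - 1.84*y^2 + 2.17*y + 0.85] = 5.76*y^3 + 1.38*y^2 - 3.68*y + 2.17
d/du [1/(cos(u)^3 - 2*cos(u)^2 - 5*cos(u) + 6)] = (3*cos(u)^2 - 4*cos(u) - 5)*sin(u)/(cos(u)^3 - 2*cos(u)^2 - 5*cos(u) + 6)^2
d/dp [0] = 0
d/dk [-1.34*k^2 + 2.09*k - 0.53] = 2.09 - 2.68*k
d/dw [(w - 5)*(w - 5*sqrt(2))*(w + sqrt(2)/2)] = 3*w^2 - 9*sqrt(2)*w - 10*w - 5 + 45*sqrt(2)/2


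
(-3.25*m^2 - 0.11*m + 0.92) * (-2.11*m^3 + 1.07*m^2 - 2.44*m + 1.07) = 6.8575*m^5 - 3.2454*m^4 + 5.8711*m^3 - 2.2247*m^2 - 2.3625*m + 0.9844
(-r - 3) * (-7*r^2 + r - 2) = 7*r^3 + 20*r^2 - r + 6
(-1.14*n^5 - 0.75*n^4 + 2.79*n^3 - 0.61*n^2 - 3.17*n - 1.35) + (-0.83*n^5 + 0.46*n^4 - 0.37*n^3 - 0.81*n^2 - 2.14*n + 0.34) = -1.97*n^5 - 0.29*n^4 + 2.42*n^3 - 1.42*n^2 - 5.31*n - 1.01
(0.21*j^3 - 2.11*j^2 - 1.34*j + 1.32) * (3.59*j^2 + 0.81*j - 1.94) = 0.7539*j^5 - 7.4048*j^4 - 6.9271*j^3 + 7.7468*j^2 + 3.6688*j - 2.5608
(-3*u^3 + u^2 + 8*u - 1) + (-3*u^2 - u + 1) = -3*u^3 - 2*u^2 + 7*u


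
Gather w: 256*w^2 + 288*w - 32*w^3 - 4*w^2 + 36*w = -32*w^3 + 252*w^2 + 324*w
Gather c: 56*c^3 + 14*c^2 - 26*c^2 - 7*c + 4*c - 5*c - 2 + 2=56*c^3 - 12*c^2 - 8*c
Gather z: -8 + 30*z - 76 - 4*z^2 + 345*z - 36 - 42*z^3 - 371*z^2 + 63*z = -42*z^3 - 375*z^2 + 438*z - 120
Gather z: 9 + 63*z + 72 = 63*z + 81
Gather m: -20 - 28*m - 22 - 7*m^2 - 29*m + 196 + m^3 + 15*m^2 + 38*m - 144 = m^3 + 8*m^2 - 19*m + 10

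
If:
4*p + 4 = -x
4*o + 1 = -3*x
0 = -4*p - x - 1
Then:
No Solution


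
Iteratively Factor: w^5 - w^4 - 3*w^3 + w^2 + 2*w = (w - 1)*(w^4 - 3*w^2 - 2*w) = (w - 1)*(w + 1)*(w^3 - w^2 - 2*w) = (w - 2)*(w - 1)*(w + 1)*(w^2 + w) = (w - 2)*(w - 1)*(w + 1)^2*(w)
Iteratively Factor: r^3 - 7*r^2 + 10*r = (r - 5)*(r^2 - 2*r) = r*(r - 5)*(r - 2)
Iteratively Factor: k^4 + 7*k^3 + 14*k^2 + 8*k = (k)*(k^3 + 7*k^2 + 14*k + 8) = k*(k + 4)*(k^2 + 3*k + 2) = k*(k + 1)*(k + 4)*(k + 2)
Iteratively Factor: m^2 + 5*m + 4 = (m + 4)*(m + 1)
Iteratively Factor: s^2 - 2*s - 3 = (s + 1)*(s - 3)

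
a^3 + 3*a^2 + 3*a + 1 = (a + 1)^3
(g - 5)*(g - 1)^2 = g^3 - 7*g^2 + 11*g - 5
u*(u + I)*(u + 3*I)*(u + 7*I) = u^4 + 11*I*u^3 - 31*u^2 - 21*I*u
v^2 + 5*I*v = v*(v + 5*I)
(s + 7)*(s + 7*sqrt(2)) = s^2 + 7*s + 7*sqrt(2)*s + 49*sqrt(2)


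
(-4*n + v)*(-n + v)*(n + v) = 4*n^3 - n^2*v - 4*n*v^2 + v^3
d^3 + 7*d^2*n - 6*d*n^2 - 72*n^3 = (d - 3*n)*(d + 4*n)*(d + 6*n)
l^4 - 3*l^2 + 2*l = l*(l - 1)^2*(l + 2)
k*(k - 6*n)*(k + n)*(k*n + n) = k^4*n - 5*k^3*n^2 + k^3*n - 6*k^2*n^3 - 5*k^2*n^2 - 6*k*n^3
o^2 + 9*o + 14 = (o + 2)*(o + 7)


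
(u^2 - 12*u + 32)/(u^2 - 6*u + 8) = (u - 8)/(u - 2)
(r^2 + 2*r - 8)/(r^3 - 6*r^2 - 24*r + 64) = 1/(r - 8)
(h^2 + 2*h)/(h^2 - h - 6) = h/(h - 3)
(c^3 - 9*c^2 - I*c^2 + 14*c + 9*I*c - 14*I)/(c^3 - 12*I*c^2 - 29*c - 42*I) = (c^3 - c^2*(9 + I) + c*(14 + 9*I) - 14*I)/(c^3 - 12*I*c^2 - 29*c - 42*I)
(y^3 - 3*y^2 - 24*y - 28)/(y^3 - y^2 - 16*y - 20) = (y - 7)/(y - 5)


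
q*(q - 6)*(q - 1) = q^3 - 7*q^2 + 6*q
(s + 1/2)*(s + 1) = s^2 + 3*s/2 + 1/2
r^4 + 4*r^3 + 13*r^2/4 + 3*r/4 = r*(r + 1/2)^2*(r + 3)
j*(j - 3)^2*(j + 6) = j^4 - 27*j^2 + 54*j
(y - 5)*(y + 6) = y^2 + y - 30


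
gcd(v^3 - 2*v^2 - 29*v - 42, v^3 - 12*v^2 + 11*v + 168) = v^2 - 4*v - 21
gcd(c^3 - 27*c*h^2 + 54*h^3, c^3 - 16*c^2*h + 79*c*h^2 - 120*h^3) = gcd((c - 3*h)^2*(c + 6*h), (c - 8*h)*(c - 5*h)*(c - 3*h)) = c - 3*h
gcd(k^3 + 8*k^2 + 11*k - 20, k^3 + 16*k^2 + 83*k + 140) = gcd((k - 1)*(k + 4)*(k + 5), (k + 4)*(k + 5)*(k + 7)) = k^2 + 9*k + 20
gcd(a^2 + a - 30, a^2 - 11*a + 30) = a - 5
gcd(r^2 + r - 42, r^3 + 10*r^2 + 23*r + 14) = r + 7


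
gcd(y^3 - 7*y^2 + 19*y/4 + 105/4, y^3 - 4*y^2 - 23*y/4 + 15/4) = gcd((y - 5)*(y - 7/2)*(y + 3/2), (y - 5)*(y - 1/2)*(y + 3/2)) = y^2 - 7*y/2 - 15/2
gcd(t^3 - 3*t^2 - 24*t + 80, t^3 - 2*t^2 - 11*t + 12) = t - 4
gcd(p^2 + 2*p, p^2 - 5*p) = p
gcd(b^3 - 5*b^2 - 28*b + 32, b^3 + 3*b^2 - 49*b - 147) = 1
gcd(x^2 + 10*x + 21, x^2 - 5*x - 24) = x + 3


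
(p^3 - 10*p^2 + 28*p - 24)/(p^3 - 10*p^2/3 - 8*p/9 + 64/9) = 9*(p^2 - 8*p + 12)/(9*p^2 - 12*p - 32)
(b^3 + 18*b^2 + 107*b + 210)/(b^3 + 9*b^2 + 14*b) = (b^2 + 11*b + 30)/(b*(b + 2))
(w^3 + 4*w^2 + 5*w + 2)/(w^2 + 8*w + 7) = (w^2 + 3*w + 2)/(w + 7)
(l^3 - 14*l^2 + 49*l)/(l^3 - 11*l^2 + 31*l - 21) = l*(l - 7)/(l^2 - 4*l + 3)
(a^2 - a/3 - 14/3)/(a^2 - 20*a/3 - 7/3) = (-3*a^2 + a + 14)/(-3*a^2 + 20*a + 7)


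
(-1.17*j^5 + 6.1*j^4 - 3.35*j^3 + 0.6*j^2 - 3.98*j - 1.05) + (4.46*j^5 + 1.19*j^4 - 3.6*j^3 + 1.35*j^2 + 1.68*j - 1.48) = 3.29*j^5 + 7.29*j^4 - 6.95*j^3 + 1.95*j^2 - 2.3*j - 2.53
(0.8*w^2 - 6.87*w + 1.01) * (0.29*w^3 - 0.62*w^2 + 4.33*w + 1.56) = 0.232*w^5 - 2.4883*w^4 + 8.0163*w^3 - 29.1253*w^2 - 6.3439*w + 1.5756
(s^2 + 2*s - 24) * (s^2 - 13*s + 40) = s^4 - 11*s^3 - 10*s^2 + 392*s - 960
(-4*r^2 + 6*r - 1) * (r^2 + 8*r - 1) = -4*r^4 - 26*r^3 + 51*r^2 - 14*r + 1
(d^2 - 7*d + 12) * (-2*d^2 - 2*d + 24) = -2*d^4 + 12*d^3 + 14*d^2 - 192*d + 288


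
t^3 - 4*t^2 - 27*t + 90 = (t - 6)*(t - 3)*(t + 5)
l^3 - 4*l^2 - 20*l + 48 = (l - 6)*(l - 2)*(l + 4)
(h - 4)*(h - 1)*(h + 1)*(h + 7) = h^4 + 3*h^3 - 29*h^2 - 3*h + 28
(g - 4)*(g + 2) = g^2 - 2*g - 8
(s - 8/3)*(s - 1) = s^2 - 11*s/3 + 8/3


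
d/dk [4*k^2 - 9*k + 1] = 8*k - 9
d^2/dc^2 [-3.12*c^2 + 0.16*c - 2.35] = -6.24000000000000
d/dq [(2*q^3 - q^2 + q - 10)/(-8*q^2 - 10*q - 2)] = (-8*q^4 - 20*q^3 + 3*q^2 - 78*q - 51)/(2*(16*q^4 + 40*q^3 + 33*q^2 + 10*q + 1))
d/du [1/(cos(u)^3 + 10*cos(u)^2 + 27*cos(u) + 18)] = (3*cos(u)^2 + 20*cos(u) + 27)*sin(u)/(cos(u)^3 + 10*cos(u)^2 + 27*cos(u) + 18)^2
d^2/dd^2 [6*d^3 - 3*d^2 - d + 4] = 36*d - 6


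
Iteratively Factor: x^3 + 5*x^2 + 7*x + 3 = (x + 1)*(x^2 + 4*x + 3) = (x + 1)^2*(x + 3)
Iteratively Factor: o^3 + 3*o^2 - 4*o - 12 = (o + 3)*(o^2 - 4) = (o + 2)*(o + 3)*(o - 2)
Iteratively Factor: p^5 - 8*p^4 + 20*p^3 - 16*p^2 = (p - 2)*(p^4 - 6*p^3 + 8*p^2) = (p - 2)^2*(p^3 - 4*p^2) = p*(p - 2)^2*(p^2 - 4*p) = p*(p - 4)*(p - 2)^2*(p)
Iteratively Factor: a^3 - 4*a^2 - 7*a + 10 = (a + 2)*(a^2 - 6*a + 5) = (a - 5)*(a + 2)*(a - 1)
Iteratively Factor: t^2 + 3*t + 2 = (t + 1)*(t + 2)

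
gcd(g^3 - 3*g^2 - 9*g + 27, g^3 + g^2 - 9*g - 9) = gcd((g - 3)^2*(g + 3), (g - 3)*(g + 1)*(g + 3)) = g^2 - 9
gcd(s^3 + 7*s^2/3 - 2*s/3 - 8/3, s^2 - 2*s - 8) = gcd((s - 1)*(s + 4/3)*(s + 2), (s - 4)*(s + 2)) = s + 2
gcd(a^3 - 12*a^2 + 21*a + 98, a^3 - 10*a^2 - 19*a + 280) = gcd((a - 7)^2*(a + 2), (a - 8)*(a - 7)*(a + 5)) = a - 7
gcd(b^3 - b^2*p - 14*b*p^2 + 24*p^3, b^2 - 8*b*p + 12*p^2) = -b + 2*p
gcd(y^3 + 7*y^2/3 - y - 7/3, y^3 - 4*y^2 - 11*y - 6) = y + 1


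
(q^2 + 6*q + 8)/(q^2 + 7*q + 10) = (q + 4)/(q + 5)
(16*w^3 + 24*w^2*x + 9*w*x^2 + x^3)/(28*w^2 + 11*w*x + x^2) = (4*w^2 + 5*w*x + x^2)/(7*w + x)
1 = 1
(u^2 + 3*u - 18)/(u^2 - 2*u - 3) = (u + 6)/(u + 1)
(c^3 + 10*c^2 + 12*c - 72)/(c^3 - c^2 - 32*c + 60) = (c + 6)/(c - 5)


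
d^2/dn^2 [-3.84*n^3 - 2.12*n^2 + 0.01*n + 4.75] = -23.04*n - 4.24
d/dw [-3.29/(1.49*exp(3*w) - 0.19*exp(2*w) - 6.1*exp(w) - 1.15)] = (14.7063*exp(2*w) - 1.2502*exp(w) - 20.069)*exp(w)/(-1.49*exp(3*w) + 0.19*exp(2*w) + 6.1*exp(w) + 1.15)^2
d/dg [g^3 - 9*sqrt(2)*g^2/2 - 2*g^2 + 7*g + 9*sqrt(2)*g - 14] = 3*g^2 - 9*sqrt(2)*g - 4*g + 7 + 9*sqrt(2)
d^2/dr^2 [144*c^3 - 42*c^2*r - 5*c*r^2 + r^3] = -10*c + 6*r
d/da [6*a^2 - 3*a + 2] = 12*a - 3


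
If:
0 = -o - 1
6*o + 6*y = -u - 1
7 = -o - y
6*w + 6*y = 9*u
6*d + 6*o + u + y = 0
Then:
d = -29/6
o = -1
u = 41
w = 135/2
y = -6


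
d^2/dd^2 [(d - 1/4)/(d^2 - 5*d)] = (3*d*(7 - 4*d)*(d - 5) + (2*d - 5)^2*(4*d - 1))/(2*d^3*(d - 5)^3)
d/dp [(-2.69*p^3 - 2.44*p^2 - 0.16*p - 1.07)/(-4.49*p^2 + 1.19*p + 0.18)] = (12.0781*p^4 - 6.4022*p^3 - 5.0746*p^2 - 10.487*p + 1.2445)/(20.1601*p^4 - 10.6862*p^3 - 0.2003*p^2 + 0.4284*p + 0.0324)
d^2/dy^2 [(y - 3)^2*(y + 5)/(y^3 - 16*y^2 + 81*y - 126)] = 6*(5*y^3 - 57*y^2 + 111*y + 317)/(y^6 - 39*y^5 + 633*y^4 - 5473*y^3 + 26586*y^2 - 68796*y + 74088)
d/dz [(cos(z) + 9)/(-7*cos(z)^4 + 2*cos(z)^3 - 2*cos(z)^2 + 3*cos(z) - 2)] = (-21*(1 - cos(2*z))^2/4 - 222*cos(z) + 5*cos(2*z) - 62*cos(3*z) + 55)*sin(z)/(7*cos(z)^4 - 2*cos(z)^3 + 2*cos(z)^2 - 3*cos(z) + 2)^2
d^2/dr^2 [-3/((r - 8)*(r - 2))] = 6*(-(r - 8)^2 - (r - 8)*(r - 2) - (r - 2)^2)/((r - 8)^3*(r - 2)^3)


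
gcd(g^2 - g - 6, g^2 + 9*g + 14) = g + 2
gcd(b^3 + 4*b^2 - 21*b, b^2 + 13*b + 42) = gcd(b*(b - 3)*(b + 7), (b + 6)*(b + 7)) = b + 7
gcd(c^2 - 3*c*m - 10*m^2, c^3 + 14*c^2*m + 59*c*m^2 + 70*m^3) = c + 2*m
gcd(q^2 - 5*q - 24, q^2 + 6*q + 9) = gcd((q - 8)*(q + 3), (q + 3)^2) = q + 3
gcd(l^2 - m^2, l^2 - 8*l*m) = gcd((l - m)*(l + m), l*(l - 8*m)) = 1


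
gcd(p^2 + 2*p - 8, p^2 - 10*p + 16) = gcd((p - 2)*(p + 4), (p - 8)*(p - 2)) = p - 2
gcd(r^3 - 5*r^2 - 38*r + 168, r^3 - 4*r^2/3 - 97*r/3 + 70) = r + 6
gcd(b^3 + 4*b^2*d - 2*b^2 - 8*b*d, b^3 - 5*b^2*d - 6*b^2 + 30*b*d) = b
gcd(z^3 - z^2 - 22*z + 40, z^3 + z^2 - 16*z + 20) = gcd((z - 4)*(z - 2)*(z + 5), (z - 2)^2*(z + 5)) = z^2 + 3*z - 10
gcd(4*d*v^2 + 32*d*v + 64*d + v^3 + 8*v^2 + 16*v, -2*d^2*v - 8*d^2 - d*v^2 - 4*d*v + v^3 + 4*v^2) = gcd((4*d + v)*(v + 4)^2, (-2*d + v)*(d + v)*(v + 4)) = v + 4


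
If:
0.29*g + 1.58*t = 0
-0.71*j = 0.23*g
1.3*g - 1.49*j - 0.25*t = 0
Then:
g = 0.00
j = 0.00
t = 0.00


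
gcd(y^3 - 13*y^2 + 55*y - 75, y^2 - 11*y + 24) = y - 3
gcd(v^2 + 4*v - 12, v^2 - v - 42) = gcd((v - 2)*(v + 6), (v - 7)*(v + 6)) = v + 6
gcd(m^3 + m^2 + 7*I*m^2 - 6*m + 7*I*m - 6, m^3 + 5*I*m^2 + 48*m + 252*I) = m + 6*I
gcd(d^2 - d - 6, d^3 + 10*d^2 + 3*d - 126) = d - 3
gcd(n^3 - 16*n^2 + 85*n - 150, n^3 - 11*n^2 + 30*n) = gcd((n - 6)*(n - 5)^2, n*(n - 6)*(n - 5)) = n^2 - 11*n + 30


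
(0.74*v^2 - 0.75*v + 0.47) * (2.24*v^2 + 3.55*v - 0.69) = 1.6576*v^4 + 0.947*v^3 - 2.1203*v^2 + 2.186*v - 0.3243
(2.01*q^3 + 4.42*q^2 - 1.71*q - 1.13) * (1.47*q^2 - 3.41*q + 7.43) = 2.9547*q^5 - 0.3567*q^4 - 2.6516*q^3 + 37.0106*q^2 - 8.852*q - 8.3959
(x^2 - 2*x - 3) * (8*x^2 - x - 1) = 8*x^4 - 17*x^3 - 23*x^2 + 5*x + 3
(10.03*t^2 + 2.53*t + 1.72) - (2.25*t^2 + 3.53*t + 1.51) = 7.78*t^2 - 1.0*t + 0.21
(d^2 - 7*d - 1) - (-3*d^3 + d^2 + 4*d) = 3*d^3 - 11*d - 1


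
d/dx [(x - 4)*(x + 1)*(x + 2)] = 3*x^2 - 2*x - 10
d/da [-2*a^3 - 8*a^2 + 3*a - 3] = -6*a^2 - 16*a + 3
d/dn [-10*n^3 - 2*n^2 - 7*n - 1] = -30*n^2 - 4*n - 7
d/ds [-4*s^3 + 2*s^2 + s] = -12*s^2 + 4*s + 1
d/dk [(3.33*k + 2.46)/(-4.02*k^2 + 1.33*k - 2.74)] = (13.3866*k^2 + 19.7784*k - 12.396)/(16.1604*k^4 - 10.6932*k^3 + 23.7985*k^2 - 7.2884*k + 7.5076)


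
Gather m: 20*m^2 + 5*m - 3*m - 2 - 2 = 20*m^2 + 2*m - 4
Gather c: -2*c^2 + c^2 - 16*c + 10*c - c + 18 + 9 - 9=-c^2 - 7*c + 18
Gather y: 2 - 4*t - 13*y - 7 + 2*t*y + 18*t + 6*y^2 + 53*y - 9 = 14*t + 6*y^2 + y*(2*t + 40) - 14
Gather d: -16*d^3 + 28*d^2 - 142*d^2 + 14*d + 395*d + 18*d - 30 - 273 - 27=-16*d^3 - 114*d^2 + 427*d - 330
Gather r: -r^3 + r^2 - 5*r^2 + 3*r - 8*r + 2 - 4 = -r^3 - 4*r^2 - 5*r - 2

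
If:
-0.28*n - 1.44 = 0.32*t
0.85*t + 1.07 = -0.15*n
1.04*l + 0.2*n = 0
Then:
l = 0.89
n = -4.64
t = -0.44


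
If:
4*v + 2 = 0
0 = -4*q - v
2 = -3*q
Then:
No Solution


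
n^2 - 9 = (n - 3)*(n + 3)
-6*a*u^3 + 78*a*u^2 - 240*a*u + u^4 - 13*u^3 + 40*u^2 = u*(-6*a + u)*(u - 8)*(u - 5)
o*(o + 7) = o^2 + 7*o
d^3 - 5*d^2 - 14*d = d*(d - 7)*(d + 2)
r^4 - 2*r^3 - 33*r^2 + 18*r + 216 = (r - 6)*(r - 3)*(r + 3)*(r + 4)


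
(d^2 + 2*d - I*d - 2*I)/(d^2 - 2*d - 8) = (d - I)/(d - 4)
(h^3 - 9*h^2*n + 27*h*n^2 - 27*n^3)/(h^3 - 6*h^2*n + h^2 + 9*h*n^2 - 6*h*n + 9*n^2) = (h - 3*n)/(h + 1)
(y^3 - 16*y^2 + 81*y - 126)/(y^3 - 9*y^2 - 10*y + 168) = (y - 3)/(y + 4)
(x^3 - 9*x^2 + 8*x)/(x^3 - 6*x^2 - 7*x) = (-x^2 + 9*x - 8)/(-x^2 + 6*x + 7)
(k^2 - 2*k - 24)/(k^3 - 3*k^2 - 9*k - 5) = (-k^2 + 2*k + 24)/(-k^3 + 3*k^2 + 9*k + 5)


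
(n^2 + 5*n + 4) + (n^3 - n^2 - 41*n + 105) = n^3 - 36*n + 109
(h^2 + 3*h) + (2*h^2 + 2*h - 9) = 3*h^2 + 5*h - 9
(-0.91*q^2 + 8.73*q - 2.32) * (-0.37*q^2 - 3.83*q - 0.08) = 0.3367*q^4 + 0.2552*q^3 - 32.5047*q^2 + 8.1872*q + 0.1856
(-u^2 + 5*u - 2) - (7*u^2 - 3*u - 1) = -8*u^2 + 8*u - 1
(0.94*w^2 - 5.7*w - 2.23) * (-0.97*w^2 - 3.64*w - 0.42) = -0.9118*w^4 + 2.1074*w^3 + 22.5163*w^2 + 10.5112*w + 0.9366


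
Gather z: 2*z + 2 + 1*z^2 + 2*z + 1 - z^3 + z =-z^3 + z^2 + 5*z + 3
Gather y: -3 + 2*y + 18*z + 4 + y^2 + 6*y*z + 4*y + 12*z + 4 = y^2 + y*(6*z + 6) + 30*z + 5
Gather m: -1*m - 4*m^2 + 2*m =-4*m^2 + m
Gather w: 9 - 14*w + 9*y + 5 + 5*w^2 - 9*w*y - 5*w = 5*w^2 + w*(-9*y - 19) + 9*y + 14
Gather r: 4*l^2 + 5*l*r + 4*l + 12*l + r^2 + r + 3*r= 4*l^2 + 16*l + r^2 + r*(5*l + 4)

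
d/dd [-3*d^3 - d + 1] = -9*d^2 - 1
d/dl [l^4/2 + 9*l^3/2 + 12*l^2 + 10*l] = 2*l^3 + 27*l^2/2 + 24*l + 10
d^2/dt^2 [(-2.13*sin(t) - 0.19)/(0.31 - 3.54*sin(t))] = (-1.06581410364015e-14*sin(t)^3 - 4.718466*sin(t)^2 - 0.413198999999993*sin(t) + 9.436932)/(44.361864*sin(t)^3 - 11.654388*sin(t)^2 + 1.020582*sin(t) - 0.029791)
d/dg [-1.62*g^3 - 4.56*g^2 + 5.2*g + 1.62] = -4.86*g^2 - 9.12*g + 5.2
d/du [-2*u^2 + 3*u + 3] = 3 - 4*u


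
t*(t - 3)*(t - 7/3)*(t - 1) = t^4 - 19*t^3/3 + 37*t^2/3 - 7*t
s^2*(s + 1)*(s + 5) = s^4 + 6*s^3 + 5*s^2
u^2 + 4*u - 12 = (u - 2)*(u + 6)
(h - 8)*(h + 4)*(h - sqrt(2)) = h^3 - 4*h^2 - sqrt(2)*h^2 - 32*h + 4*sqrt(2)*h + 32*sqrt(2)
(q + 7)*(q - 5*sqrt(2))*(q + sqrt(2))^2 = q^4 - 3*sqrt(2)*q^3 + 7*q^3 - 21*sqrt(2)*q^2 - 18*q^2 - 126*q - 10*sqrt(2)*q - 70*sqrt(2)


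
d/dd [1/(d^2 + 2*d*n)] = 2*(-d - n)/(d^2*(d + 2*n)^2)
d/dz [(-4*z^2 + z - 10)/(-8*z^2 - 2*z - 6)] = (8*z^2 - 56*z - 13)/(2*(16*z^4 + 8*z^3 + 25*z^2 + 6*z + 9))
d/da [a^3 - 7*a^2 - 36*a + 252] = 3*a^2 - 14*a - 36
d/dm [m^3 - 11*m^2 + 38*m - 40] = 3*m^2 - 22*m + 38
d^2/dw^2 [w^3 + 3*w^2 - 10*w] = 6*w + 6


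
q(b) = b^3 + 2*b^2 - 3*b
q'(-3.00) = 12.00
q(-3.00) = 0.00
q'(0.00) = -3.00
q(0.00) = 0.00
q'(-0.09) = -3.34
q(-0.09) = 0.29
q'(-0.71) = -4.33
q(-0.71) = 2.78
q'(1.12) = 5.24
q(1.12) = 0.55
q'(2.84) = 32.56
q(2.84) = 30.52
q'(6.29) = 140.85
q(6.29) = 309.12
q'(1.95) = 16.21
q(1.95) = 9.17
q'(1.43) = 8.85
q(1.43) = 2.72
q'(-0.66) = -4.33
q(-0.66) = 2.56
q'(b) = 3*b^2 + 4*b - 3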